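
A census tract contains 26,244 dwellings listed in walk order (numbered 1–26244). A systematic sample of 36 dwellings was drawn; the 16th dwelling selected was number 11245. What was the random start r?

k = 26244/36 = 729
r = 11245 − (16−1)×729 = 11245 − 10935 = 310

310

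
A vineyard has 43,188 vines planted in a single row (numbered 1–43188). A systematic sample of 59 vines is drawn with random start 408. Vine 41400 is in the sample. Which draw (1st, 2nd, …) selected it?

57

k = 43188/59 = 732
position = (41400 − 408)/732 + 1 = 40992/732 + 1 = 56 + 1 = 57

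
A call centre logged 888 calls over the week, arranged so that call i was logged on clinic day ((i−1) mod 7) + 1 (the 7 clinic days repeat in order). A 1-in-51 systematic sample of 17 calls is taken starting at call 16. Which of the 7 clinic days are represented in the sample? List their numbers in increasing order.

Consecutive selections differ by k = 51, so their clinic day numbers differ by 51 mod 7 = 2.
gcd(51, 7) = 1, so the sample visits 7/1 = 7 distinct residues mod 7.
Start 16 is clinic day 2; the clinic days hit are 1, 2, 3, 4, 5, 6, 7.

1, 2, 3, 4, 5, 6, 7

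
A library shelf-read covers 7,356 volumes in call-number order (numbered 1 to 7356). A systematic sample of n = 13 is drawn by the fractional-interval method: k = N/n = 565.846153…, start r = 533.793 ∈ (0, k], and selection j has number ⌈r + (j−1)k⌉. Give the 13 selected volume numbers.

j=1: r + 0k = 533.793 → ⌈·⌉ = 534
j=2: r + 1k = 1099.639153… → ⌈·⌉ = 1100
j=3: r + 2k = 1665.485307… → ⌈·⌉ = 1666
j=4: r + 3k = 2231.331461… → ⌈·⌉ = 2232
j=5: r + 4k = 2797.177615… → ⌈·⌉ = 2798
j=6: r + 5k = 3363.023769… → ⌈·⌉ = 3364
j=7: r + 6k = 3928.869923… → ⌈·⌉ = 3929
j=8: r + 7k = 4494.716076… → ⌈·⌉ = 4495
j=9: r + 8k = 5060.562230… → ⌈·⌉ = 5061
j=10: r + 9k = 5626.408384… → ⌈·⌉ = 5627
j=11: r + 10k = 6192.254538… → ⌈·⌉ = 6193
j=12: r + 11k = 6758.100692… → ⌈·⌉ = 6759
j=13: r + 12k = 7323.946846… → ⌈·⌉ = 7324

534, 1100, 1666, 2232, 2798, 3364, 3929, 4495, 5061, 5627, 6193, 6759, 7324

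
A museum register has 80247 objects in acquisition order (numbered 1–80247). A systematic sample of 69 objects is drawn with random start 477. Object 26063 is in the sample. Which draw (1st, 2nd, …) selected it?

k = 80247/69 = 1163
position = (26063 − 477)/1163 + 1 = 25586/1163 + 1 = 22 + 1 = 23

23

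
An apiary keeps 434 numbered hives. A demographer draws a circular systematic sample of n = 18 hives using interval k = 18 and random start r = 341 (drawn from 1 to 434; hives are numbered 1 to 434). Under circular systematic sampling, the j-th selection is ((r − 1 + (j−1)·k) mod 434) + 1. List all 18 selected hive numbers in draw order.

Selection 1: 341
Selection 2: 341 + 18 = 359
Selection 3: 359 + 18 = 377
Selection 4: 377 + 18 = 395
Selection 5: 395 + 18 = 413
Selection 6: 413 + 18 = 431
Selection 7: 431 + 18 = 449 → 449 − 434 = 15
Selection 8: 15 + 18 = 33
Selection 9: 33 + 18 = 51
Selection 10: 51 + 18 = 69
Selection 11: 69 + 18 = 87
Selection 12: 87 + 18 = 105
Selection 13: 105 + 18 = 123
Selection 14: 123 + 18 = 141
Selection 15: 141 + 18 = 159
Selection 16: 159 + 18 = 177
Selection 17: 177 + 18 = 195
Selection 18: 195 + 18 = 213

341, 359, 377, 395, 413, 431, 15, 33, 51, 69, 87, 105, 123, 141, 159, 177, 195, 213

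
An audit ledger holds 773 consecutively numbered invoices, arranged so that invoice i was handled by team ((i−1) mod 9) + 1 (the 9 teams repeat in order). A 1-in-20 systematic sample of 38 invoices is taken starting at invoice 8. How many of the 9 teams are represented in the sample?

9

Consecutive selections differ by k = 20, so their team numbers differ by 20 mod 9 = 2.
gcd(20, 9) = 1, so the sample visits 9/1 = 9 distinct residues mod 9.
Start 8 is team 8; the teams hit are 1, 2, 3, 4, 5, 6, 7, 8, 9.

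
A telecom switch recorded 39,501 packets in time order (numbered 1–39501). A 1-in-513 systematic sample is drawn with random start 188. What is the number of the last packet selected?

39176

k = 513
77th selection = r + (77−1)·k = 188 + 76×513 = 188 + 38988 = 39176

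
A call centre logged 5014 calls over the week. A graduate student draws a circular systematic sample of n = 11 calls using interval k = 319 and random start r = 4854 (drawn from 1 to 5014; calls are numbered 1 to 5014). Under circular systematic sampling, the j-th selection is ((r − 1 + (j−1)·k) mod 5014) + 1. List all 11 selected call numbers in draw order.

Selection 1: 4854
Selection 2: 4854 + 319 = 5173 → 5173 − 5014 = 159
Selection 3: 159 + 319 = 478
Selection 4: 478 + 319 = 797
Selection 5: 797 + 319 = 1116
Selection 6: 1116 + 319 = 1435
Selection 7: 1435 + 319 = 1754
Selection 8: 1754 + 319 = 2073
Selection 9: 2073 + 319 = 2392
Selection 10: 2392 + 319 = 2711
Selection 11: 2711 + 319 = 3030

4854, 159, 478, 797, 1116, 1435, 1754, 2073, 2392, 2711, 3030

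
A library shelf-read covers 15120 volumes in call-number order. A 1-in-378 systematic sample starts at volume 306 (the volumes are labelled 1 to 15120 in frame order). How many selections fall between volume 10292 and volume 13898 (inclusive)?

9

k = 378
First selection ≥ 10292: 306 + ⌈(10292−306)/378⌉·378 = 306 + 27×378 = 10512
Last selection ≤ 13898: 306 + ⌊(13898−306)/378⌋·378 = 306 + 35×378 = 13536
Count = 35 − 27 + 1 = 9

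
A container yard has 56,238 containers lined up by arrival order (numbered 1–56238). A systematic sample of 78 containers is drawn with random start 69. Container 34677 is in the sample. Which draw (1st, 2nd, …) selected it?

49

k = 56238/78 = 721
position = (34677 − 69)/721 + 1 = 34608/721 + 1 = 48 + 1 = 49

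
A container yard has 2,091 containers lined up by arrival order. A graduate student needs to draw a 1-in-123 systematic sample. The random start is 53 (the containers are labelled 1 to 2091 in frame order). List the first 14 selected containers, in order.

53, 176, 299, 422, 545, 668, 791, 914, 1037, 1160, 1283, 1406, 1529, 1652

container 1: 53
container 2: 53 + 123 = 176
container 3: 176 + 123 = 299
container 4: 299 + 123 = 422
container 5: 422 + 123 = 545
container 6: 545 + 123 = 668
container 7: 668 + 123 = 791
container 8: 791 + 123 = 914
container 9: 914 + 123 = 1037
container 10: 1037 + 123 = 1160
container 11: 1160 + 123 = 1283
container 12: 1283 + 123 = 1406
container 13: 1406 + 123 = 1529
container 14: 1529 + 123 = 1652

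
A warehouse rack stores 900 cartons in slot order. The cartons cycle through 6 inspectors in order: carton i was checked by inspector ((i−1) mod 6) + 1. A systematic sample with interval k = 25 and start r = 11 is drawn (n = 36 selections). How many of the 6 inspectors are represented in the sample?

Consecutive selections differ by k = 25, so their inspector numbers differ by 25 mod 6 = 1.
gcd(25, 6) = 1, so the sample visits 6/1 = 6 distinct residues mod 6.
Start 11 is inspector 5; the inspectors hit are 1, 2, 3, 4, 5, 6.

6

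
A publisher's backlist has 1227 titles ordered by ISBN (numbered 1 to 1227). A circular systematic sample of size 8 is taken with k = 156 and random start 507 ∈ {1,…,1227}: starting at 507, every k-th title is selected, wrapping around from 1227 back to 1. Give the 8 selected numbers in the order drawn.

507, 663, 819, 975, 1131, 60, 216, 372

Selection 1: 507
Selection 2: 507 + 156 = 663
Selection 3: 663 + 156 = 819
Selection 4: 819 + 156 = 975
Selection 5: 975 + 156 = 1131
Selection 6: 1131 + 156 = 1287 → 1287 − 1227 = 60
Selection 7: 60 + 156 = 216
Selection 8: 216 + 156 = 372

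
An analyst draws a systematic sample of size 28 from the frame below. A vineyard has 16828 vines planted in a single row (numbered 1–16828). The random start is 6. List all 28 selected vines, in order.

6, 607, 1208, 1809, 2410, 3011, 3612, 4213, 4814, 5415, 6016, 6617, 7218, 7819, 8420, 9021, 9622, 10223, 10824, 11425, 12026, 12627, 13228, 13829, 14430, 15031, 15632, 16233

k = N/n = 16828/28 = 601
vine 1: 6
vine 2: 6 + 601 = 607
vine 3: 607 + 601 = 1208
vine 4: 1208 + 601 = 1809
vine 5: 1809 + 601 = 2410
vine 6: 2410 + 601 = 3011
vine 7: 3011 + 601 = 3612
vine 8: 3612 + 601 = 4213
vine 9: 4213 + 601 = 4814
vine 10: 4814 + 601 = 5415
vine 11: 5415 + 601 = 6016
vine 12: 6016 + 601 = 6617
vine 13: 6617 + 601 = 7218
vine 14: 7218 + 601 = 7819
vine 15: 7819 + 601 = 8420
vine 16: 8420 + 601 = 9021
vine 17: 9021 + 601 = 9622
vine 18: 9622 + 601 = 10223
vine 19: 10223 + 601 = 10824
vine 20: 10824 + 601 = 11425
vine 21: 11425 + 601 = 12026
vine 22: 12026 + 601 = 12627
vine 23: 12627 + 601 = 13228
vine 24: 13228 + 601 = 13829
vine 25: 13829 + 601 = 14430
vine 26: 14430 + 601 = 15031
vine 27: 15031 + 601 = 15632
vine 28: 15632 + 601 = 16233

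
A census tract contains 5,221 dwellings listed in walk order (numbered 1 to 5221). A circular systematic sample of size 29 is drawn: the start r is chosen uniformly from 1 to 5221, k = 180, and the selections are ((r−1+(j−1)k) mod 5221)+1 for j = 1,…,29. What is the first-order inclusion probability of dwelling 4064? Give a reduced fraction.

For each position j, as r ranges over 1…5221 the j-th selection hits every dwelling exactly once, so dwelling 4064 is selected for exactly 29 of the 5221 starts.
Inclusion probability = 29/5221.

29/5221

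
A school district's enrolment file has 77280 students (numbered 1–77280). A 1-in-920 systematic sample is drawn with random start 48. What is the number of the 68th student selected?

k = 920
68th selection = r + (68−1)·k = 48 + 67×920 = 48 + 61640 = 61688

61688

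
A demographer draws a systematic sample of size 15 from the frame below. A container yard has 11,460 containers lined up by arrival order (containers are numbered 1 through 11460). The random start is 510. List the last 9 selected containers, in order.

5094, 5858, 6622, 7386, 8150, 8914, 9678, 10442, 11206

k = N/n = 11460/15 = 764
7th selection = 510 + 6×764 = 5094
8th: 5094 + 764 = 5858
9th: 5858 + 764 = 6622
10th: 6622 + 764 = 7386
11th: 7386 + 764 = 8150
12th: 8150 + 764 = 8914
13th: 8914 + 764 = 9678
14th: 9678 + 764 = 10442
15th: 10442 + 764 = 11206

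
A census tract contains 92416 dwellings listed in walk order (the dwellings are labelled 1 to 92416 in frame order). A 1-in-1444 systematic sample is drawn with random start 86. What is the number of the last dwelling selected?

91058

k = 1444
64th selection = r + (64−1)·k = 86 + 63×1444 = 86 + 90972 = 91058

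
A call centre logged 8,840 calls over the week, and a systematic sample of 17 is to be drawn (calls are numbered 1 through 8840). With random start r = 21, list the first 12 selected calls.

k = N/n = 8840/17 = 520
call 1: 21
call 2: 21 + 520 = 541
call 3: 541 + 520 = 1061
call 4: 1061 + 520 = 1581
call 5: 1581 + 520 = 2101
call 6: 2101 + 520 = 2621
call 7: 2621 + 520 = 3141
call 8: 3141 + 520 = 3661
call 9: 3661 + 520 = 4181
call 10: 4181 + 520 = 4701
call 11: 4701 + 520 = 5221
call 12: 5221 + 520 = 5741

21, 541, 1061, 1581, 2101, 2621, 3141, 3661, 4181, 4701, 5221, 5741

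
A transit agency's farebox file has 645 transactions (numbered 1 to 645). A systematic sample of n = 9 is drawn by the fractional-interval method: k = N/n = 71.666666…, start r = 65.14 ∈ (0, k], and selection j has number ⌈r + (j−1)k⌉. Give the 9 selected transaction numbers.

j=1: r + 0k = 65.14 → ⌈·⌉ = 66
j=2: r + 1k = 136.806666… → ⌈·⌉ = 137
j=3: r + 2k = 208.473333… → ⌈·⌉ = 209
j=4: r + 3k = 280.14 → ⌈·⌉ = 281
j=5: r + 4k = 351.806666… → ⌈·⌉ = 352
j=6: r + 5k = 423.473333… → ⌈·⌉ = 424
j=7: r + 6k = 495.14 → ⌈·⌉ = 496
j=8: r + 7k = 566.806666… → ⌈·⌉ = 567
j=9: r + 8k = 638.473333… → ⌈·⌉ = 639

66, 137, 209, 281, 352, 424, 496, 567, 639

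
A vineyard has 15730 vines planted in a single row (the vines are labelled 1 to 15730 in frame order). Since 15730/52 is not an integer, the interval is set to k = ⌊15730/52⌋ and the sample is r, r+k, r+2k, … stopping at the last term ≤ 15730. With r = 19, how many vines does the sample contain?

k = ⌊15730/52⌋ = 302
Achieved size = ⌊(15730 − 19)/302⌋ + 1 = ⌊15711/302⌋ + 1 = 52 + 1 = 53
(last selection: 19 + 52×302 = 15723 ≤ 15730; next would be 16025 > 15730)

53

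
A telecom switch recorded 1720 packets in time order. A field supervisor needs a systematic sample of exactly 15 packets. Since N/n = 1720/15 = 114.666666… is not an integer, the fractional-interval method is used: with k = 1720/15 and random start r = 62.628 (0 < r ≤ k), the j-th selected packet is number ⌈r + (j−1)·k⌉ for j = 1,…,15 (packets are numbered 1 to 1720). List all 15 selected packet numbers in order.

j=1: r + 0k = 62.628 → ⌈·⌉ = 63
j=2: r + 1k = 177.294666… → ⌈·⌉ = 178
j=3: r + 2k = 291.961333… → ⌈·⌉ = 292
j=4: r + 3k = 406.628 → ⌈·⌉ = 407
j=5: r + 4k = 521.294666… → ⌈·⌉ = 522
j=6: r + 5k = 635.961333… → ⌈·⌉ = 636
j=7: r + 6k = 750.628 → ⌈·⌉ = 751
j=8: r + 7k = 865.294666… → ⌈·⌉ = 866
j=9: r + 8k = 979.961333… → ⌈·⌉ = 980
j=10: r + 9k = 1094.628 → ⌈·⌉ = 1095
j=11: r + 10k = 1209.294666… → ⌈·⌉ = 1210
j=12: r + 11k = 1323.961333… → ⌈·⌉ = 1324
j=13: r + 12k = 1438.628 → ⌈·⌉ = 1439
j=14: r + 13k = 1553.294666… → ⌈·⌉ = 1554
j=15: r + 14k = 1667.961333… → ⌈·⌉ = 1668

63, 178, 292, 407, 522, 636, 751, 866, 980, 1095, 1210, 1324, 1439, 1554, 1668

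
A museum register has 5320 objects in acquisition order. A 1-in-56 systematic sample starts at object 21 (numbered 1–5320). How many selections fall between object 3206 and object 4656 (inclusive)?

k = 56
First selection ≥ 3206: 21 + ⌈(3206−21)/56⌉·56 = 21 + 57×56 = 3213
Last selection ≤ 4656: 21 + ⌊(4656−21)/56⌋·56 = 21 + 82×56 = 4613
Count = 82 − 57 + 1 = 26

26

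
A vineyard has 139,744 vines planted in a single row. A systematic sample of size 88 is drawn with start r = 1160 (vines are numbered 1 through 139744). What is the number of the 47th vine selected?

74208

k = 139744/88 = 1588
47th selection = r + (47−1)·k = 1160 + 46×1588 = 1160 + 73048 = 74208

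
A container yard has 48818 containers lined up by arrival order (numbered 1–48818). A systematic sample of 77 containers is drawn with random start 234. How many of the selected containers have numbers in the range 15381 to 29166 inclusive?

k = 48818/77 = 634
First selection ≥ 15381: 234 + ⌈(15381−234)/634⌉·634 = 234 + 24×634 = 15450
Last selection ≤ 29166: 234 + ⌊(29166−234)/634⌋·634 = 234 + 45×634 = 28764
Count = 45 − 24 + 1 = 22

22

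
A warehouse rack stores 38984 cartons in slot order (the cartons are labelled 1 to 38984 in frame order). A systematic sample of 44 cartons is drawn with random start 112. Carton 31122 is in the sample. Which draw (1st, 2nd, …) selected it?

36

k = 38984/44 = 886
position = (31122 − 112)/886 + 1 = 31010/886 + 1 = 35 + 1 = 36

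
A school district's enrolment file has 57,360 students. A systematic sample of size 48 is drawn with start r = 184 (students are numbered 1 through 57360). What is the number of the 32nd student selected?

k = 57360/48 = 1195
32nd selection = r + (32−1)·k = 184 + 31×1195 = 184 + 37045 = 37229

37229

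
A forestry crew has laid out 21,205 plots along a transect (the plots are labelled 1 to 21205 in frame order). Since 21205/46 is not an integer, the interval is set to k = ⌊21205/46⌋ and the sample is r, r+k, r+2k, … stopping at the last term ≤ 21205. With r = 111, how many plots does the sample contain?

46

k = ⌊21205/46⌋ = 460
Achieved size = ⌊(21205 − 111)/460⌋ + 1 = ⌊21094/460⌋ + 1 = 45 + 1 = 46
(last selection: 111 + 45×460 = 20811 ≤ 21205; next would be 21271 > 21205)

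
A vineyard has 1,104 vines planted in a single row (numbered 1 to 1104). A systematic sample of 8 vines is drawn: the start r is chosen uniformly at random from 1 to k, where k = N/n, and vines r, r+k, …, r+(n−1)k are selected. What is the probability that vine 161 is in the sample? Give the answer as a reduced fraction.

k = 1104/8 = 138.
Vine 161 is selected iff r ≡ 161 (mod 138); exactly one such r in {1,…,138}.
Inclusion probability = 1/138.

1/138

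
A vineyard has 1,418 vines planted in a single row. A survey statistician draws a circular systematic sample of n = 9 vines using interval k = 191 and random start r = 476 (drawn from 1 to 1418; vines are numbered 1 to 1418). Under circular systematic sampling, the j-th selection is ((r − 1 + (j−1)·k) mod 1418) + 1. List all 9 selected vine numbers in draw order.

476, 667, 858, 1049, 1240, 13, 204, 395, 586

Selection 1: 476
Selection 2: 476 + 191 = 667
Selection 3: 667 + 191 = 858
Selection 4: 858 + 191 = 1049
Selection 5: 1049 + 191 = 1240
Selection 6: 1240 + 191 = 1431 → 1431 − 1418 = 13
Selection 7: 13 + 191 = 204
Selection 8: 204 + 191 = 395
Selection 9: 395 + 191 = 586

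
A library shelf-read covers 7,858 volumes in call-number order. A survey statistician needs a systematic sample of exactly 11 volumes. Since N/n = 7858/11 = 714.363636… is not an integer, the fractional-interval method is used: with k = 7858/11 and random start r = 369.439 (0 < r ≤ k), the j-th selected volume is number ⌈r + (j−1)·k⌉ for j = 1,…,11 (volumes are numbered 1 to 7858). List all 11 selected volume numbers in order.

j=1: r + 0k = 369.439 → ⌈·⌉ = 370
j=2: r + 1k = 1083.802636… → ⌈·⌉ = 1084
j=3: r + 2k = 1798.166272… → ⌈·⌉ = 1799
j=4: r + 3k = 2512.529909… → ⌈·⌉ = 2513
j=5: r + 4k = 3226.893545… → ⌈·⌉ = 3227
j=6: r + 5k = 3941.257181… → ⌈·⌉ = 3942
j=7: r + 6k = 4655.620818… → ⌈·⌉ = 4656
j=8: r + 7k = 5369.984454… → ⌈·⌉ = 5370
j=9: r + 8k = 6084.348090… → ⌈·⌉ = 6085
j=10: r + 9k = 6798.711727… → ⌈·⌉ = 6799
j=11: r + 10k = 7513.075363… → ⌈·⌉ = 7514

370, 1084, 1799, 2513, 3227, 3942, 4656, 5370, 6085, 6799, 7514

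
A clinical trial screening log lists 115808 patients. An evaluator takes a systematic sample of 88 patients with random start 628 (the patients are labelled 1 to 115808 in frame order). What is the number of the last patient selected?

115120

k = 115808/88 = 1316
88th selection = r + (88−1)·k = 628 + 87×1316 = 628 + 114492 = 115120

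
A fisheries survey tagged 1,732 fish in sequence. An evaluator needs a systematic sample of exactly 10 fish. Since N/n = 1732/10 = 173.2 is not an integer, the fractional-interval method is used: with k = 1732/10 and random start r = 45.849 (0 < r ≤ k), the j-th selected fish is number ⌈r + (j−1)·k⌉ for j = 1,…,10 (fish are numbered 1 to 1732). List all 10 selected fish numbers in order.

46, 220, 393, 566, 739, 912, 1086, 1259, 1432, 1605

j=1: r + 0k = 45.849 → ⌈·⌉ = 46
j=2: r + 1k = 219.049 → ⌈·⌉ = 220
j=3: r + 2k = 392.249 → ⌈·⌉ = 393
j=4: r + 3k = 565.449 → ⌈·⌉ = 566
j=5: r + 4k = 738.649 → ⌈·⌉ = 739
j=6: r + 5k = 911.849 → ⌈·⌉ = 912
j=7: r + 6k = 1085.049 → ⌈·⌉ = 1086
j=8: r + 7k = 1258.249 → ⌈·⌉ = 1259
j=9: r + 8k = 1431.449 → ⌈·⌉ = 1432
j=10: r + 9k = 1604.649 → ⌈·⌉ = 1605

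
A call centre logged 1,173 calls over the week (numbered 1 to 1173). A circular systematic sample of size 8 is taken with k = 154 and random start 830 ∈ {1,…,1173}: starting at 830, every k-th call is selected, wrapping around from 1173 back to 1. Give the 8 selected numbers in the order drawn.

830, 984, 1138, 119, 273, 427, 581, 735

Selection 1: 830
Selection 2: 830 + 154 = 984
Selection 3: 984 + 154 = 1138
Selection 4: 1138 + 154 = 1292 → 1292 − 1173 = 119
Selection 5: 119 + 154 = 273
Selection 6: 273 + 154 = 427
Selection 7: 427 + 154 = 581
Selection 8: 581 + 154 = 735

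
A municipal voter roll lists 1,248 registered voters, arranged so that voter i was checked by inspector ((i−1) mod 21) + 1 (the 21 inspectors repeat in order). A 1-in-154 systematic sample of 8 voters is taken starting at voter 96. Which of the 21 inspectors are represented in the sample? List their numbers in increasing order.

Consecutive selections differ by k = 154, so their inspector numbers differ by 154 mod 21 = 7.
gcd(154, 21) = 7, so the sample visits 21/7 = 3 distinct residues mod 21.
Start 96 is inspector 12; the inspectors hit are 5, 12, 19.

5, 12, 19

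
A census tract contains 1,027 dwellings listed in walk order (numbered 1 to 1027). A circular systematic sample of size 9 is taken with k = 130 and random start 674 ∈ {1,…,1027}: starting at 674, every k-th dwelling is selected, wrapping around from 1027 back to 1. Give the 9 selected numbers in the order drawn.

Selection 1: 674
Selection 2: 674 + 130 = 804
Selection 3: 804 + 130 = 934
Selection 4: 934 + 130 = 1064 → 1064 − 1027 = 37
Selection 5: 37 + 130 = 167
Selection 6: 167 + 130 = 297
Selection 7: 297 + 130 = 427
Selection 8: 427 + 130 = 557
Selection 9: 557 + 130 = 687

674, 804, 934, 37, 167, 297, 427, 557, 687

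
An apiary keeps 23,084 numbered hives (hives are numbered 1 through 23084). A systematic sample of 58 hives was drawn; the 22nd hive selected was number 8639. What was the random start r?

281

k = 23084/58 = 398
r = 8639 − (22−1)×398 = 8639 − 8358 = 281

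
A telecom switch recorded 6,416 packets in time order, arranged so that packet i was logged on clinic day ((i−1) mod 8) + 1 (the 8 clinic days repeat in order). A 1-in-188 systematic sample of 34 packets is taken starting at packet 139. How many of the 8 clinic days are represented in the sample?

Consecutive selections differ by k = 188, so their clinic day numbers differ by 188 mod 8 = 4.
gcd(188, 8) = 4, so the sample visits 8/4 = 2 distinct residues mod 8.
Start 139 is clinic day 3; the clinic days hit are 3, 7.

2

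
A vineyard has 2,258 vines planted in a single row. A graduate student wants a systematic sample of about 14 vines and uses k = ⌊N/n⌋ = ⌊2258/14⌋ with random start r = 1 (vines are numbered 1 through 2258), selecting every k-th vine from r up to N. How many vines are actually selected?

15

k = ⌊2258/14⌋ = 161
Achieved size = ⌊(2258 − 1)/161⌋ + 1 = ⌊2257/161⌋ + 1 = 14 + 1 = 15
(last selection: 1 + 14×161 = 2255 ≤ 2258; next would be 2416 > 2258)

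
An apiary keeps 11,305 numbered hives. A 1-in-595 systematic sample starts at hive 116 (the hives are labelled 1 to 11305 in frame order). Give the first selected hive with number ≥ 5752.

k = 595
Steps past start: ⌈(5752 − 116)/595⌉ = ⌈5636/595⌉ = 10
Selected hive: 116 + 10×595 = 6066

6066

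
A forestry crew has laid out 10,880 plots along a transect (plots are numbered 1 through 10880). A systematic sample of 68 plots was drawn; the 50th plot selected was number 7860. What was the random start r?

k = 10880/68 = 160
r = 7860 − (50−1)×160 = 7860 − 7840 = 20

20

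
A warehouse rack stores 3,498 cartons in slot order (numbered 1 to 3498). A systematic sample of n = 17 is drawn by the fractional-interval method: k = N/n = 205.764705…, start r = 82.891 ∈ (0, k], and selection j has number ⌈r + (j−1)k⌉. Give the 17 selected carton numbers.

83, 289, 495, 701, 906, 1112, 1318, 1524, 1730, 1935, 2141, 2347, 2553, 2758, 2964, 3170, 3376

j=1: r + 0k = 82.891 → ⌈·⌉ = 83
j=2: r + 1k = 288.655705… → ⌈·⌉ = 289
j=3: r + 2k = 494.420411… → ⌈·⌉ = 495
j=4: r + 3k = 700.185117… → ⌈·⌉ = 701
j=5: r + 4k = 905.949823… → ⌈·⌉ = 906
j=6: r + 5k = 1111.714529… → ⌈·⌉ = 1112
j=7: r + 6k = 1317.479235… → ⌈·⌉ = 1318
j=8: r + 7k = 1523.243941… → ⌈·⌉ = 1524
j=9: r + 8k = 1729.008647… → ⌈·⌉ = 1730
j=10: r + 9k = 1934.773352… → ⌈·⌉ = 1935
j=11: r + 10k = 2140.538058… → ⌈·⌉ = 2141
j=12: r + 11k = 2346.302764… → ⌈·⌉ = 2347
j=13: r + 12k = 2552.067470… → ⌈·⌉ = 2553
j=14: r + 13k = 2757.832176… → ⌈·⌉ = 2758
j=15: r + 14k = 2963.596882… → ⌈·⌉ = 2964
j=16: r + 15k = 3169.361588… → ⌈·⌉ = 3170
j=17: r + 16k = 3375.126294… → ⌈·⌉ = 3376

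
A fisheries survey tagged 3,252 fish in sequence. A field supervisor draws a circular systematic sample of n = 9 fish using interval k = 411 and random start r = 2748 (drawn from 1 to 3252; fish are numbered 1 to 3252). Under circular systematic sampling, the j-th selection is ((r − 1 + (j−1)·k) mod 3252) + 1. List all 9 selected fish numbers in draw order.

2748, 3159, 318, 729, 1140, 1551, 1962, 2373, 2784

Selection 1: 2748
Selection 2: 2748 + 411 = 3159
Selection 3: 3159 + 411 = 3570 → 3570 − 3252 = 318
Selection 4: 318 + 411 = 729
Selection 5: 729 + 411 = 1140
Selection 6: 1140 + 411 = 1551
Selection 7: 1551 + 411 = 1962
Selection 8: 1962 + 411 = 2373
Selection 9: 2373 + 411 = 2784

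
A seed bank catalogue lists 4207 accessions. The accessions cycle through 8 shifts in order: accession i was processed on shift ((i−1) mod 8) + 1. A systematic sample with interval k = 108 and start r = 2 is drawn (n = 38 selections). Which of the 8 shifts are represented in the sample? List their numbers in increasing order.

2, 6

Consecutive selections differ by k = 108, so their shift numbers differ by 108 mod 8 = 4.
gcd(108, 8) = 4, so the sample visits 8/4 = 2 distinct residues mod 8.
Start 2 is shift 2; the shifts hit are 2, 6.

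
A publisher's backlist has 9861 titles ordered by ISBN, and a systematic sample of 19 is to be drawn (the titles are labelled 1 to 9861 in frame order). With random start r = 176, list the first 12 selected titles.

176, 695, 1214, 1733, 2252, 2771, 3290, 3809, 4328, 4847, 5366, 5885

k = N/n = 9861/19 = 519
title 1: 176
title 2: 176 + 519 = 695
title 3: 695 + 519 = 1214
title 4: 1214 + 519 = 1733
title 5: 1733 + 519 = 2252
title 6: 2252 + 519 = 2771
title 7: 2771 + 519 = 3290
title 8: 3290 + 519 = 3809
title 9: 3809 + 519 = 4328
title 10: 4328 + 519 = 4847
title 11: 4847 + 519 = 5366
title 12: 5366 + 519 = 5885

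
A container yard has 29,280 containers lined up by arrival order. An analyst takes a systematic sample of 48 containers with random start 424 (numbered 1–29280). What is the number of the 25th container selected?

k = 29280/48 = 610
25th selection = r + (25−1)·k = 424 + 24×610 = 424 + 14640 = 15064

15064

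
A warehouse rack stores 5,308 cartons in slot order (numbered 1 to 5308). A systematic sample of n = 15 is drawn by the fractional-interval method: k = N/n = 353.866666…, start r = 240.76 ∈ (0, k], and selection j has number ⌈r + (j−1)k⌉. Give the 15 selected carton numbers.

241, 595, 949, 1303, 1657, 2011, 2364, 2718, 3072, 3426, 3780, 4134, 4488, 4842, 5195

j=1: r + 0k = 240.76 → ⌈·⌉ = 241
j=2: r + 1k = 594.626666… → ⌈·⌉ = 595
j=3: r + 2k = 948.493333… → ⌈·⌉ = 949
j=4: r + 3k = 1302.36 → ⌈·⌉ = 1303
j=5: r + 4k = 1656.226666… → ⌈·⌉ = 1657
j=6: r + 5k = 2010.093333… → ⌈·⌉ = 2011
j=7: r + 6k = 2363.96 → ⌈·⌉ = 2364
j=8: r + 7k = 2717.826666… → ⌈·⌉ = 2718
j=9: r + 8k = 3071.693333… → ⌈·⌉ = 3072
j=10: r + 9k = 3425.56 → ⌈·⌉ = 3426
j=11: r + 10k = 3779.426666… → ⌈·⌉ = 3780
j=12: r + 11k = 4133.293333… → ⌈·⌉ = 4134
j=13: r + 12k = 4487.16 → ⌈·⌉ = 4488
j=14: r + 13k = 4841.026666… → ⌈·⌉ = 4842
j=15: r + 14k = 5194.893333… → ⌈·⌉ = 5195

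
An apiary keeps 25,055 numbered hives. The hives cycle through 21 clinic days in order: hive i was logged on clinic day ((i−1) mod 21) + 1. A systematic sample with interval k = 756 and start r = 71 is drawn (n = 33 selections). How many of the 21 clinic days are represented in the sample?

Consecutive selections differ by k = 756, so their clinic day numbers differ by 756 mod 21 = 0.
gcd(756, 21) = 21, so the sample visits 21/21 = 1 distinct residues mod 21.
Start 71 is clinic day 8; the clinic days hit are 8.

1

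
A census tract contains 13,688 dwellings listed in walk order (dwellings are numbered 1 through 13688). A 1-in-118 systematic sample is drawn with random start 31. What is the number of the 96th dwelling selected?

k = 118
96th selection = r + (96−1)·k = 31 + 95×118 = 31 + 11210 = 11241

11241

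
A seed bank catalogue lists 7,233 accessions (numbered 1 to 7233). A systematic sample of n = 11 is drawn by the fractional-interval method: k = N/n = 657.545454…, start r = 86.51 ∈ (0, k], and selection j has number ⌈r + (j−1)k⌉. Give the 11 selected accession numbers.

87, 745, 1402, 2060, 2717, 3375, 4032, 4690, 5347, 6005, 6662

j=1: r + 0k = 86.51 → ⌈·⌉ = 87
j=2: r + 1k = 744.055454… → ⌈·⌉ = 745
j=3: r + 2k = 1401.600909… → ⌈·⌉ = 1402
j=4: r + 3k = 2059.146363… → ⌈·⌉ = 2060
j=5: r + 4k = 2716.691818… → ⌈·⌉ = 2717
j=6: r + 5k = 3374.237272… → ⌈·⌉ = 3375
j=7: r + 6k = 4031.782727… → ⌈·⌉ = 4032
j=8: r + 7k = 4689.328181… → ⌈·⌉ = 4690
j=9: r + 8k = 5346.873636… → ⌈·⌉ = 5347
j=10: r + 9k = 6004.419090… → ⌈·⌉ = 6005
j=11: r + 10k = 6661.964545… → ⌈·⌉ = 6662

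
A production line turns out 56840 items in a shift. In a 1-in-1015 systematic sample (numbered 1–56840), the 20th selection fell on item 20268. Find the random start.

k = 1015
r = 20268 − (20−1)×1015 = 20268 − 19285 = 983

983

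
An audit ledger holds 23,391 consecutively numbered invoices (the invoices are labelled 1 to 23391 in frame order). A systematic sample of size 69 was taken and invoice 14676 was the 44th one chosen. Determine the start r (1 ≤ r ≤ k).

99

k = 23391/69 = 339
r = 14676 − (44−1)×339 = 14676 − 14577 = 99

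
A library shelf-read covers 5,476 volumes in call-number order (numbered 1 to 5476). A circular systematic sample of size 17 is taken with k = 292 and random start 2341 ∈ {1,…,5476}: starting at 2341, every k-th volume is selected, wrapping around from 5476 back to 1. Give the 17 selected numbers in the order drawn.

2341, 2633, 2925, 3217, 3509, 3801, 4093, 4385, 4677, 4969, 5261, 77, 369, 661, 953, 1245, 1537

Selection 1: 2341
Selection 2: 2341 + 292 = 2633
Selection 3: 2633 + 292 = 2925
Selection 4: 2925 + 292 = 3217
Selection 5: 3217 + 292 = 3509
Selection 6: 3509 + 292 = 3801
Selection 7: 3801 + 292 = 4093
Selection 8: 4093 + 292 = 4385
Selection 9: 4385 + 292 = 4677
Selection 10: 4677 + 292 = 4969
Selection 11: 4969 + 292 = 5261
Selection 12: 5261 + 292 = 5553 → 5553 − 5476 = 77
Selection 13: 77 + 292 = 369
Selection 14: 369 + 292 = 661
Selection 15: 661 + 292 = 953
Selection 16: 953 + 292 = 1245
Selection 17: 1245 + 292 = 1537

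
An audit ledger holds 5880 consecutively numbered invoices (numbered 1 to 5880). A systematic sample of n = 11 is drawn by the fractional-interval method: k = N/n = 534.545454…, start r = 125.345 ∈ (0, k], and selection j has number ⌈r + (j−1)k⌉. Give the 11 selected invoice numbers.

126, 660, 1195, 1729, 2264, 2799, 3333, 3868, 4402, 4937, 5471

j=1: r + 0k = 125.345 → ⌈·⌉ = 126
j=2: r + 1k = 659.890454… → ⌈·⌉ = 660
j=3: r + 2k = 1194.435909… → ⌈·⌉ = 1195
j=4: r + 3k = 1728.981363… → ⌈·⌉ = 1729
j=5: r + 4k = 2263.526818… → ⌈·⌉ = 2264
j=6: r + 5k = 2798.072272… → ⌈·⌉ = 2799
j=7: r + 6k = 3332.617727… → ⌈·⌉ = 3333
j=8: r + 7k = 3867.163181… → ⌈·⌉ = 3868
j=9: r + 8k = 4401.708636… → ⌈·⌉ = 4402
j=10: r + 9k = 4936.254090… → ⌈·⌉ = 4937
j=11: r + 10k = 5470.799545… → ⌈·⌉ = 5471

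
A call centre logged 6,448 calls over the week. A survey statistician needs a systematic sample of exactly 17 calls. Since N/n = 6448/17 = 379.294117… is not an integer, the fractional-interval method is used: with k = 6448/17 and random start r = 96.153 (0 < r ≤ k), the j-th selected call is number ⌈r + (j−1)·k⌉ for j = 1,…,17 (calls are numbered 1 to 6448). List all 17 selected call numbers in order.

j=1: r + 0k = 96.153 → ⌈·⌉ = 97
j=2: r + 1k = 475.447117… → ⌈·⌉ = 476
j=3: r + 2k = 854.741235… → ⌈·⌉ = 855
j=4: r + 3k = 1234.035352… → ⌈·⌉ = 1235
j=5: r + 4k = 1613.329470… → ⌈·⌉ = 1614
j=6: r + 5k = 1992.623588… → ⌈·⌉ = 1993
j=7: r + 6k = 2371.917705… → ⌈·⌉ = 2372
j=8: r + 7k = 2751.211823… → ⌈·⌉ = 2752
j=9: r + 8k = 3130.505941… → ⌈·⌉ = 3131
j=10: r + 9k = 3509.800058… → ⌈·⌉ = 3510
j=11: r + 10k = 3889.094176… → ⌈·⌉ = 3890
j=12: r + 11k = 4268.388294… → ⌈·⌉ = 4269
j=13: r + 12k = 4647.682411… → ⌈·⌉ = 4648
j=14: r + 13k = 5026.976529… → ⌈·⌉ = 5027
j=15: r + 14k = 5406.270647… → ⌈·⌉ = 5407
j=16: r + 15k = 5785.564764… → ⌈·⌉ = 5786
j=17: r + 16k = 6164.858882… → ⌈·⌉ = 6165

97, 476, 855, 1235, 1614, 1993, 2372, 2752, 3131, 3510, 3890, 4269, 4648, 5027, 5407, 5786, 6165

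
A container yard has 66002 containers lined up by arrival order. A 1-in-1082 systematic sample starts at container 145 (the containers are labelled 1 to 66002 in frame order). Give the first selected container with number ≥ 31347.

31523

k = 1082
Steps past start: ⌈(31347 − 145)/1082⌉ = ⌈31202/1082⌉ = 29
Selected container: 145 + 29×1082 = 31523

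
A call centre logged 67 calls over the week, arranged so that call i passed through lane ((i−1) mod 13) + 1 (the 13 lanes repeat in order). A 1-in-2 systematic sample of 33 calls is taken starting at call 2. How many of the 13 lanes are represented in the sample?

Consecutive selections differ by k = 2, so their lane numbers differ by 2 mod 13 = 2.
gcd(2, 13) = 1, so the sample visits 13/1 = 13 distinct residues mod 13.
Start 2 is lane 2; the lanes hit are 1, 2, 3, 4, 5, 6, 7, 8, 9, 10, 11, 12, 13.

13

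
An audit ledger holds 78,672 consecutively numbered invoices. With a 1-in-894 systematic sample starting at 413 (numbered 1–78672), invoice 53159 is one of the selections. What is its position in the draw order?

k = 894
position = (53159 − 413)/894 + 1 = 52746/894 + 1 = 59 + 1 = 60

60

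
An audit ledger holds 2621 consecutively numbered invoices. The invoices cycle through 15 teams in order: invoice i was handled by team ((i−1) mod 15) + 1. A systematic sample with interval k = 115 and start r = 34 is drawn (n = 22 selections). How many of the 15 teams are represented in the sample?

Consecutive selections differ by k = 115, so their team numbers differ by 115 mod 15 = 10.
gcd(115, 15) = 5, so the sample visits 15/5 = 3 distinct residues mod 15.
Start 34 is team 4; the teams hit are 4, 9, 14.

3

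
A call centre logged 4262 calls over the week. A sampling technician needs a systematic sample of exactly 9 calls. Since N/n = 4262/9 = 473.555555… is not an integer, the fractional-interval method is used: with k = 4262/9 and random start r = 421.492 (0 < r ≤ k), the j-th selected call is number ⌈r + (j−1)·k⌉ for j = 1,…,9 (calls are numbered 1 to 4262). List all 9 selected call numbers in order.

j=1: r + 0k = 421.492 → ⌈·⌉ = 422
j=2: r + 1k = 895.047555… → ⌈·⌉ = 896
j=3: r + 2k = 1368.603111… → ⌈·⌉ = 1369
j=4: r + 3k = 1842.158666… → ⌈·⌉ = 1843
j=5: r + 4k = 2315.714222… → ⌈·⌉ = 2316
j=6: r + 5k = 2789.269777… → ⌈·⌉ = 2790
j=7: r + 6k = 3262.825333… → ⌈·⌉ = 3263
j=8: r + 7k = 3736.380888… → ⌈·⌉ = 3737
j=9: r + 8k = 4209.936444… → ⌈·⌉ = 4210

422, 896, 1369, 1843, 2316, 2790, 3263, 3737, 4210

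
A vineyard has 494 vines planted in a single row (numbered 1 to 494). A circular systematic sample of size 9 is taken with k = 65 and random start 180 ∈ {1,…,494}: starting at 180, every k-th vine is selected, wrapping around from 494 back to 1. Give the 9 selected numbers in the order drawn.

180, 245, 310, 375, 440, 11, 76, 141, 206

Selection 1: 180
Selection 2: 180 + 65 = 245
Selection 3: 245 + 65 = 310
Selection 4: 310 + 65 = 375
Selection 5: 375 + 65 = 440
Selection 6: 440 + 65 = 505 → 505 − 494 = 11
Selection 7: 11 + 65 = 76
Selection 8: 76 + 65 = 141
Selection 9: 141 + 65 = 206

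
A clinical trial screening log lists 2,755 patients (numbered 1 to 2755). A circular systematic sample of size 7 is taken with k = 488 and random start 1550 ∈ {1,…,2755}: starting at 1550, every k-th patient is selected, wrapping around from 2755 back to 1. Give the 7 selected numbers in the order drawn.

Selection 1: 1550
Selection 2: 1550 + 488 = 2038
Selection 3: 2038 + 488 = 2526
Selection 4: 2526 + 488 = 3014 → 3014 − 2755 = 259
Selection 5: 259 + 488 = 747
Selection 6: 747 + 488 = 1235
Selection 7: 1235 + 488 = 1723

1550, 2038, 2526, 259, 747, 1235, 1723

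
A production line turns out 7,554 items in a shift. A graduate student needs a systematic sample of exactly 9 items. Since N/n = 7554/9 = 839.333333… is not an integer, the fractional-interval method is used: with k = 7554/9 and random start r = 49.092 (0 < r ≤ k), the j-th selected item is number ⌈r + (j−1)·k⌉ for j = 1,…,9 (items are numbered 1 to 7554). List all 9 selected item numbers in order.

j=1: r + 0k = 49.092 → ⌈·⌉ = 50
j=2: r + 1k = 888.425333… → ⌈·⌉ = 889
j=3: r + 2k = 1727.758666… → ⌈·⌉ = 1728
j=4: r + 3k = 2567.092 → ⌈·⌉ = 2568
j=5: r + 4k = 3406.425333… → ⌈·⌉ = 3407
j=6: r + 5k = 4245.758666… → ⌈·⌉ = 4246
j=7: r + 6k = 5085.092 → ⌈·⌉ = 5086
j=8: r + 7k = 5924.425333… → ⌈·⌉ = 5925
j=9: r + 8k = 6763.758666… → ⌈·⌉ = 6764

50, 889, 1728, 2568, 3407, 4246, 5086, 5925, 6764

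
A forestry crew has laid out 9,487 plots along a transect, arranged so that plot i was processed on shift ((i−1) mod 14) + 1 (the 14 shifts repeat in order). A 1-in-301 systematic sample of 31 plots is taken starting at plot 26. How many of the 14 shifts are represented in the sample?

2

Consecutive selections differ by k = 301, so their shift numbers differ by 301 mod 14 = 7.
gcd(301, 14) = 7, so the sample visits 14/7 = 2 distinct residues mod 14.
Start 26 is shift 12; the shifts hit are 5, 12.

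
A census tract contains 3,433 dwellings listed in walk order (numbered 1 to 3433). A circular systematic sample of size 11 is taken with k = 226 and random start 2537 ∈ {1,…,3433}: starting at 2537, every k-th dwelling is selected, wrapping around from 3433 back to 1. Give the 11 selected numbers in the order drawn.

2537, 2763, 2989, 3215, 8, 234, 460, 686, 912, 1138, 1364

Selection 1: 2537
Selection 2: 2537 + 226 = 2763
Selection 3: 2763 + 226 = 2989
Selection 4: 2989 + 226 = 3215
Selection 5: 3215 + 226 = 3441 → 3441 − 3433 = 8
Selection 6: 8 + 226 = 234
Selection 7: 234 + 226 = 460
Selection 8: 460 + 226 = 686
Selection 9: 686 + 226 = 912
Selection 10: 912 + 226 = 1138
Selection 11: 1138 + 226 = 1364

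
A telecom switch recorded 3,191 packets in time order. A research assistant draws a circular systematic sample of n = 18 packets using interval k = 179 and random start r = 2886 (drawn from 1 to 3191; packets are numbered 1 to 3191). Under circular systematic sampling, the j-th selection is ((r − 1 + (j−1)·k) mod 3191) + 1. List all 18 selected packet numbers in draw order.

2886, 3065, 53, 232, 411, 590, 769, 948, 1127, 1306, 1485, 1664, 1843, 2022, 2201, 2380, 2559, 2738

Selection 1: 2886
Selection 2: 2886 + 179 = 3065
Selection 3: 3065 + 179 = 3244 → 3244 − 3191 = 53
Selection 4: 53 + 179 = 232
Selection 5: 232 + 179 = 411
Selection 6: 411 + 179 = 590
Selection 7: 590 + 179 = 769
Selection 8: 769 + 179 = 948
Selection 9: 948 + 179 = 1127
Selection 10: 1127 + 179 = 1306
Selection 11: 1306 + 179 = 1485
Selection 12: 1485 + 179 = 1664
Selection 13: 1664 + 179 = 1843
Selection 14: 1843 + 179 = 2022
Selection 15: 2022 + 179 = 2201
Selection 16: 2201 + 179 = 2380
Selection 17: 2380 + 179 = 2559
Selection 18: 2559 + 179 = 2738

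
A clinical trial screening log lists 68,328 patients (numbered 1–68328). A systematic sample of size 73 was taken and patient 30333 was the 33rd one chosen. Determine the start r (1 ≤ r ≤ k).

381

k = 68328/73 = 936
r = 30333 − (33−1)×936 = 30333 − 29952 = 381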